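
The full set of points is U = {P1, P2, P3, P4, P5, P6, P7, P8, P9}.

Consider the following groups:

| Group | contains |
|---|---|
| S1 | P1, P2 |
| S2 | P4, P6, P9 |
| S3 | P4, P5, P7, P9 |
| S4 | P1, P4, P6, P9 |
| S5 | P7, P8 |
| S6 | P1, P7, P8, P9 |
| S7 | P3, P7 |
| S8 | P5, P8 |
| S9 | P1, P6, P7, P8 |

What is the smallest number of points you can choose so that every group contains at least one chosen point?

4

The 4 points {P2, P5, P7, P9} hit every group.
The groups S1, S2, S7, S8 are pairwise disjoint, so any hitting set needs a separate point for each — at least 4. Hence 4 is optimal.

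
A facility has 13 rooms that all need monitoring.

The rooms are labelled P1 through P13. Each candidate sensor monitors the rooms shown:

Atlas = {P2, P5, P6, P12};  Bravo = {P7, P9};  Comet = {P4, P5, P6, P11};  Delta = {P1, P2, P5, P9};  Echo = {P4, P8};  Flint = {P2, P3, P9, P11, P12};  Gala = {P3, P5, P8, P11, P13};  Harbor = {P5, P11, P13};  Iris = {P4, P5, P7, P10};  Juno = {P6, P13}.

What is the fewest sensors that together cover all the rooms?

Take {Atlas, Delta, Gala, Iris}. Their union is {P1, P2, P3, P4, P5, P6, P7, P8, P9, P10, P11, P12, P13}, which is all 13 rooms.
Only Delta contains P1, so Delta is forced; the remaining 9 rooms need at least 3 more sensors (each remaining sensor adds at most 4) — so at least 4 sensors are needed, and 4 is optimal.

4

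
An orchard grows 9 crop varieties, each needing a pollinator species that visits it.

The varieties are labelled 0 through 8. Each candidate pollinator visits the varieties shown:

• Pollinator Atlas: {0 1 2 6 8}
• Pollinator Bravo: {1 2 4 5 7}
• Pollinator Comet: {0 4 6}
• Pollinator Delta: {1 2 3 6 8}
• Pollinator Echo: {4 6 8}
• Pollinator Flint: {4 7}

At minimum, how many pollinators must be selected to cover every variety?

3

Atlas and Bravo and Delta together: Atlas ∪ Bravo ∪ Delta = {0, 1, 2, 3, 4, 5, 6, 7, 8} — every variety is covered.
Only Delta contains 3, so Delta is forced; the remaining 4 varieties need at least 2 more pollinators (each remaining pollinator adds at most 3) — so at least 3 pollinators are needed, and 3 is optimal.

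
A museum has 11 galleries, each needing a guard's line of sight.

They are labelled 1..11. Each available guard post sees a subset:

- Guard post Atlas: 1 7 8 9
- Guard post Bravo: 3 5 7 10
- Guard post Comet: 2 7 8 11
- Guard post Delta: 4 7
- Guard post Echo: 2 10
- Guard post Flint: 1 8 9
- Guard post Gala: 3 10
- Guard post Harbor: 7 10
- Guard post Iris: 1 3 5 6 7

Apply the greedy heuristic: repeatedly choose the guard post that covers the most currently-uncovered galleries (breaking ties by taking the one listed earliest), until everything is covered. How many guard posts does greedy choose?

5

Greedy: pick Iris (covers 5 new) → pick Comet (covers 3 new) → pick Atlas (covers 1 new) → pick Bravo (covers 1 new) → pick Delta (covers 1 new). Total picks: 5.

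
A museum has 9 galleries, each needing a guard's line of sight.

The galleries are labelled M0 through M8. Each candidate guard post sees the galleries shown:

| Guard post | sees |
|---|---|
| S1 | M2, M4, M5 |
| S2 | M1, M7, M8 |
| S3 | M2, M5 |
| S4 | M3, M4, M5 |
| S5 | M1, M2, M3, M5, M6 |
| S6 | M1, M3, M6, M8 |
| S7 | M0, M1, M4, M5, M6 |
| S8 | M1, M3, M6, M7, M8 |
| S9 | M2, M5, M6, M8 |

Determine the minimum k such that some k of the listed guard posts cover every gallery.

3

Take {S7, S8, S9}. Their union is {M0, M1, M2, M3, M4, M5, M6, M7, M8}, which is all 9 galleries.
Only S7 contains M0, so S7 is forced; the remaining 4 galleries need at least 2 more guard posts (each remaining guard post adds at most 3) — so at least 3 guard posts are needed, and 3 is optimal.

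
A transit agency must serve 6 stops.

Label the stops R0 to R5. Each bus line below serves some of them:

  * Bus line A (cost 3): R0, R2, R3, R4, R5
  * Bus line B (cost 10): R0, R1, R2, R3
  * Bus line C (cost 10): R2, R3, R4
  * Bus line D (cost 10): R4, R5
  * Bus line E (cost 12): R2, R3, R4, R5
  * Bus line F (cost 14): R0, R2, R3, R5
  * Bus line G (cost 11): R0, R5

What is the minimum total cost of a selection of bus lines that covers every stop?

13

A, B together cover every stop (A ∪ B = {R0, R1, R2, R3, R4, R5}); total cost 3 + 10 = 13.
No covering selection has total cost below 13.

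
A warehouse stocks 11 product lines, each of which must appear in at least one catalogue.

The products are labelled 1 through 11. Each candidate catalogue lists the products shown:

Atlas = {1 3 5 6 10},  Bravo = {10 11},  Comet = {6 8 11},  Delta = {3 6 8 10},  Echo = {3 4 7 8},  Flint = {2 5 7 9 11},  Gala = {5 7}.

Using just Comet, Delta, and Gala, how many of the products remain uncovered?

Union of Comet, Delta, Gala = {3, 5, 6, 7, 8, 10, 11}.
Not covered: 1, 2, 4, 9 — 4 products.

4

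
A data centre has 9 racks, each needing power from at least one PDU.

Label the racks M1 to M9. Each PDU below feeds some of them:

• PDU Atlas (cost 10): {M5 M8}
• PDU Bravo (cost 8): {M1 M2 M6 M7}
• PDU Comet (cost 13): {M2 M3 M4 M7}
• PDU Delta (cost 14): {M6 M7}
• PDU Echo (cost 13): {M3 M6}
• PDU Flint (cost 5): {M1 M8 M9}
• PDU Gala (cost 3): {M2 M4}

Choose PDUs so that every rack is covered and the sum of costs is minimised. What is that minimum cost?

36

Atlas, Bravo, Comet, Flint together cover every rack (Atlas ∪ Bravo ∪ Comet ∪ Flint = {M1, M2, M3, M4, M5, M6, M7, M8, M9}); total cost 10 + 8 + 13 + 5 = 36.
The greedy pick Gala, Flint, Bravo, Atlas, Comet costs 39; no covering selection beats 36.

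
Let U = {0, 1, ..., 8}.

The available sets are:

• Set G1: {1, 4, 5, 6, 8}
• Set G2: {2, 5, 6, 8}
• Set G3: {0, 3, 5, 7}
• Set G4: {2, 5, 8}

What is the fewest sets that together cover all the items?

Take {G1, G3, G4}. Their union is {0, 1, 2, 3, 4, 5, 6, 7, 8}, which is all 9 items.
Only G3 contains 0, so G3 is forced; the remaining 5 items need at least 2 more sets (each remaining set adds at most 4) — so at least 3 sets are needed, and 3 is optimal.

3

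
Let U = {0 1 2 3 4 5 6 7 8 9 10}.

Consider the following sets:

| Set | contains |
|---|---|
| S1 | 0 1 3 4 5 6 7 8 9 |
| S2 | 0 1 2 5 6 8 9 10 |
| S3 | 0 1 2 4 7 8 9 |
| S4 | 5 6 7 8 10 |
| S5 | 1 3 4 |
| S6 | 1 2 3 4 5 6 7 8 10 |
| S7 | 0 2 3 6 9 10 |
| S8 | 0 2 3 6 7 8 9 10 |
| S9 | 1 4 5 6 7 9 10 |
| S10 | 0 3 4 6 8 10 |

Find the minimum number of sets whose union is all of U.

Take {S6, S7}. Their union is {0, 1, 2, 3, 4, 5, 6, 7, 8, 9, 10}, which is all 11 points.
No single set has all 11 points (the largest, S1, has 9), so 2 is optimal.

2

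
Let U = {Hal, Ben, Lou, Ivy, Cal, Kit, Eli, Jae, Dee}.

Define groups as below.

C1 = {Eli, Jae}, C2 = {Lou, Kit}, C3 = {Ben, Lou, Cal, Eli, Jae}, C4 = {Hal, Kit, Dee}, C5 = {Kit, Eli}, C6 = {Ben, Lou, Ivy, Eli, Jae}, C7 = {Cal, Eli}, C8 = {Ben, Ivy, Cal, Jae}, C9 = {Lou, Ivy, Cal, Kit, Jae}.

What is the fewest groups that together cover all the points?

3

C3, C4, and C6 cover everything between them: the union {Hal, Ben, Lou, Ivy, Cal, Kit, Eli, Jae, Dee} is all of U.
Only C4 contains Hal, so C4 is forced; the remaining 6 points need at least 2 more groups (each remaining group adds at most 5) — so at least 3 groups are needed, and 3 is optimal.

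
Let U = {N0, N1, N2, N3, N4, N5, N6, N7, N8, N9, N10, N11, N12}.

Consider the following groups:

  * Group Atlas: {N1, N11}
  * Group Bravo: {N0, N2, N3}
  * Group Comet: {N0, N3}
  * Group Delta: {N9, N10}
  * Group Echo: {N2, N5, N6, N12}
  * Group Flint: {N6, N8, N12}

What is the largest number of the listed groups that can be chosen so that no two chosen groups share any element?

Atlas, Comet, Delta, Flint are pairwise disjoint (Atlas={N1,N11}; Comet={N0,N3}; Delta={N9,N10}; Flint={N6,N8,N12}).
Every remaining group overlaps one of these, and no 5 of the listed groups are pairwise disjoint, so 4 is the maximum.

4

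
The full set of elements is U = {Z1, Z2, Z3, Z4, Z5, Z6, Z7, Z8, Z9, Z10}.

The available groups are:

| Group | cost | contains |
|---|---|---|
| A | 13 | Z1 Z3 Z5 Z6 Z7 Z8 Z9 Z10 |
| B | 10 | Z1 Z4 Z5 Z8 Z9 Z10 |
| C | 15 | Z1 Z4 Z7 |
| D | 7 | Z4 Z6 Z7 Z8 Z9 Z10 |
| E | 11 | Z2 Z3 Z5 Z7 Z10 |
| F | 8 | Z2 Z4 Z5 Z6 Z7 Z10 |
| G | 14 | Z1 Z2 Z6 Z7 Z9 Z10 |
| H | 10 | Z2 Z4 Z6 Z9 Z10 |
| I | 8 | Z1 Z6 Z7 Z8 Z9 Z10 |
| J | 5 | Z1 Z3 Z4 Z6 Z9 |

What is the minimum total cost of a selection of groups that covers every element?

20

D, F, J together cover every element (D ∪ F ∪ J = {Z1, Z2, Z3, Z4, Z5, Z6, Z7, Z8, Z9, Z10}); total cost 7 + 8 + 5 = 20.
No covering selection has total cost below 20.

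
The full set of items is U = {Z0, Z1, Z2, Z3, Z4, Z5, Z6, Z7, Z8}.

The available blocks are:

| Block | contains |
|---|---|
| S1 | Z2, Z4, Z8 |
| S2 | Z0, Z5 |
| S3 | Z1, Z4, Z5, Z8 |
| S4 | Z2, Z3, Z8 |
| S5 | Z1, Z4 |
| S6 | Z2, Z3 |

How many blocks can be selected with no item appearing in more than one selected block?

S2, S4, S5 are pairwise disjoint (S2={Z0,Z5}; S4={Z2,Z3,Z8}; S5={Z1,Z4}).
Every remaining block overlaps one of these, and no 4 of the listed blocks are pairwise disjoint, so 3 is the maximum.

3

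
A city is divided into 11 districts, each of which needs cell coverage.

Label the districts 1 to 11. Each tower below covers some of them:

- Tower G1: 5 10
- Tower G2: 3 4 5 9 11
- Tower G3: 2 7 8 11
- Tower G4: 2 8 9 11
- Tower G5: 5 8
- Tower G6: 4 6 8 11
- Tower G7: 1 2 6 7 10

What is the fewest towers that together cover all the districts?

3

Take {G2, G3, G7}. Their union is {1, 2, 3, 4, 5, 6, 7, 8, 9, 10, 11}, which is all 11 districts.
Each tower has at most 5 districts, and 2·5 = 10 < 11 — so at least 3 towers are needed, and 3 is optimal.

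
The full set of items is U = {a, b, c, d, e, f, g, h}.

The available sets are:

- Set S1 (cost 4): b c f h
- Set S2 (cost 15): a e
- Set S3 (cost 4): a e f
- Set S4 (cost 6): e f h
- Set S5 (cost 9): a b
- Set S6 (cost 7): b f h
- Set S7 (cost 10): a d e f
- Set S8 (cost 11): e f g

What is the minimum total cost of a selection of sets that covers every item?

25

S1, S7, S8 together cover every item (S1 ∪ S7 ∪ S8 = {a, b, c, d, e, f, g, h}); total cost 4 + 10 + 11 = 25.
The greedy pick S1, S3, S7, S8 costs 29; no covering selection beats 25.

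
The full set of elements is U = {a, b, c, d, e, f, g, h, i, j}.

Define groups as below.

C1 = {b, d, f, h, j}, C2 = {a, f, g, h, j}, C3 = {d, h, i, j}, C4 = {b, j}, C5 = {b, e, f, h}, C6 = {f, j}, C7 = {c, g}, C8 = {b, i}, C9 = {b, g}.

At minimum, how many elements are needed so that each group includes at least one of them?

3

T = {b, c, j} meets every group (each contains at least one member of T), and |T| = 3.
The groups C6, C7, C8 are pairwise disjoint, so any hitting set needs a separate element for each — at least 3. Hence 3 is optimal.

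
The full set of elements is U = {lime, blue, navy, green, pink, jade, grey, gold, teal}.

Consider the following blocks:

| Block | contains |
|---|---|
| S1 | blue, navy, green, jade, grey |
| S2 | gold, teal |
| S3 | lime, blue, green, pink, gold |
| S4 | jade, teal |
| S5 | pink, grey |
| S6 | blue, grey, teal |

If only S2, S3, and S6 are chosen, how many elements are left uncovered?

2

Union of S2, S3, S6 = {lime, blue, green, pink, grey, gold, teal}.
Not covered: navy, jade — 2 elements.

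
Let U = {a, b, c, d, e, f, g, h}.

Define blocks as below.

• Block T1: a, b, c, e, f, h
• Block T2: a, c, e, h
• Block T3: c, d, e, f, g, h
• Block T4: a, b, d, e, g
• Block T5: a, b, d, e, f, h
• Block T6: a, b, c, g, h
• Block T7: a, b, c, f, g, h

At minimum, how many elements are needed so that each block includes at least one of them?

2

The 2 elements {e, h} hit every block.
No single element lies in every block, so at least 2 are needed and 2 is optimal.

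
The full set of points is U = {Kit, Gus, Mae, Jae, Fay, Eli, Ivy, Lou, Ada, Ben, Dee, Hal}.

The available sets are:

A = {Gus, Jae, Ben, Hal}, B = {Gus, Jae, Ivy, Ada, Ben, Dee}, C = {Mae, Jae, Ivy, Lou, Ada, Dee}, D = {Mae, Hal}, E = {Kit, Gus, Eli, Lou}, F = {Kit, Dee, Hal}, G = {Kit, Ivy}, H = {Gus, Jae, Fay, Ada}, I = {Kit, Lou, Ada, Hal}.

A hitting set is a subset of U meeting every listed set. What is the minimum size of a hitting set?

Take T = {Kit, Jae, Hal}. Each listed set contains at least one of these, so T is a hitting set of size 3.
The sets D, G, H are pairwise disjoint, so any hitting set needs a separate point for each — at least 3. Hence 3 is optimal.

3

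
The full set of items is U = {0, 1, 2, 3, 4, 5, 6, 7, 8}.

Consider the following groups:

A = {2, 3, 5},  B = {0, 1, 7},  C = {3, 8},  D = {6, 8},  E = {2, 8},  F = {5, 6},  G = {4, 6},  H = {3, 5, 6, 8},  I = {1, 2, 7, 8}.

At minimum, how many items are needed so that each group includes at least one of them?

T = {1, 3, 6, 8} meets every group (each contains at least one member of T), and |T| = 4.
No choice of 3 items meets every group, so 4 is the minimum.

4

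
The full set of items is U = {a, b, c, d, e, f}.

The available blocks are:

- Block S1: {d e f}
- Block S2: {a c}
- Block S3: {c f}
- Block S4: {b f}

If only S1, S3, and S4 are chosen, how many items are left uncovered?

Union of S1, S3, S4 = {b, c, d, e, f}.
Not covered: a — 1 item.

1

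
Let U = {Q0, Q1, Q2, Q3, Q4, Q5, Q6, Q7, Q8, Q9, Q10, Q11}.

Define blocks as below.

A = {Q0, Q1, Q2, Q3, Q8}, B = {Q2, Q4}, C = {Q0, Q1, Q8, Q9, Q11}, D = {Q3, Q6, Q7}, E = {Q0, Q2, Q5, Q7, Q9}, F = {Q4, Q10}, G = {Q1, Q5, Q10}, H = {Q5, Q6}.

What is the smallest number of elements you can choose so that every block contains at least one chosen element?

T = {Q0, Q1, Q4, Q6} meets every block (each contains at least one member of T), and |T| = 4.
No choice of 3 elements meets every block, so 4 is the minimum.

4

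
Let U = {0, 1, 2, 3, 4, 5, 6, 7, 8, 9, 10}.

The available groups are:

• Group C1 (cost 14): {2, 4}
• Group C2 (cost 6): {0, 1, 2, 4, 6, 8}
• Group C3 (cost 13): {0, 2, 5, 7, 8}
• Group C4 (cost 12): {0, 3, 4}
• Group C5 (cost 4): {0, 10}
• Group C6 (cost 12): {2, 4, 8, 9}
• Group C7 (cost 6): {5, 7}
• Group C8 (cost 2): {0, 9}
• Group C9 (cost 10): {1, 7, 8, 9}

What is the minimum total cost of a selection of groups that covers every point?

30

C2, C4, C5, C7, C8 together cover every point (C2 ∪ C4 ∪ C5 ∪ C7 ∪ C8 = {0, 1, 2, 3, 4, 5, 6, 7, 8, 9, 10}); total cost 6 + 12 + 4 + 6 + 2 = 30.
No covering selection has total cost below 30.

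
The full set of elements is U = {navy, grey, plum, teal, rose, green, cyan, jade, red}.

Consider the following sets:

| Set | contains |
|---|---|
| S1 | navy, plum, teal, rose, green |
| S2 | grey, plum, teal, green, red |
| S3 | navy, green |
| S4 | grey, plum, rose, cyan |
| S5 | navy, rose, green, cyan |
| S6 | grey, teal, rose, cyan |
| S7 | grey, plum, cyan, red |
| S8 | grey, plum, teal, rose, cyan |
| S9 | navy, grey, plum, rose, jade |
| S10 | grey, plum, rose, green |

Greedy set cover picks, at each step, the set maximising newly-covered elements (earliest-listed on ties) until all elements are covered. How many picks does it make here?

3

Greedy: pick S1 (covers 5 new) → pick S7 (covers 3 new) → pick S9 (covers 1 new). Total picks: 3.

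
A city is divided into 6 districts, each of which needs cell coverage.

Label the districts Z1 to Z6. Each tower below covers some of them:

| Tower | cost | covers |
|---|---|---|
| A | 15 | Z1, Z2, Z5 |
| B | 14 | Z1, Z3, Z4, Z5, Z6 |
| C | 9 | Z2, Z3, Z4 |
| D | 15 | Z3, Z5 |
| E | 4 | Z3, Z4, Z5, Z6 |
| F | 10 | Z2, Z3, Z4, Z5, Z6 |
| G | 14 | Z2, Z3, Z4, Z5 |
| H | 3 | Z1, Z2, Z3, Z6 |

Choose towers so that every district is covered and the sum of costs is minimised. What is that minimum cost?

E, H together cover every district (E ∪ H = {Z1, Z2, Z3, Z4, Z5, Z6}); total cost 4 + 3 = 7.
No covering selection has total cost below 7.

7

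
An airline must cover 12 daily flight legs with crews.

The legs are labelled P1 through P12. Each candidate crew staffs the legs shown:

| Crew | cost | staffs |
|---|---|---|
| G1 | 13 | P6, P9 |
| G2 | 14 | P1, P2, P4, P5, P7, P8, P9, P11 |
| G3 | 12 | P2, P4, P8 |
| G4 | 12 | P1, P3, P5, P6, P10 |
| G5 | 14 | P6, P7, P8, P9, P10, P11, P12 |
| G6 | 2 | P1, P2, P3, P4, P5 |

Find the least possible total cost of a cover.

G5, G6 together cover every leg (G5 ∪ G6 = {P1, P2, P3, P4, P5, P6, P7, P8, P9, P10, P11, P12}); total cost 14 + 2 = 16.
No covering selection has total cost below 16.

16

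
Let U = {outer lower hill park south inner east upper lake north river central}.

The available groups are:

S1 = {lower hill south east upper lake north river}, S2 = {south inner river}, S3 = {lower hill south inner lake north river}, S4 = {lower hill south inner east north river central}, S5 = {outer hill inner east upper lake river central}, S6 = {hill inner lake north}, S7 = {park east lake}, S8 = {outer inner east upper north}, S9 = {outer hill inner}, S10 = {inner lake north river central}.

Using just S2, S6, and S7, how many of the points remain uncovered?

Union of S2, S6, S7 = {hill, park, south, inner, east, lake, north, river}.
Not covered: outer, lower, upper, central — 4 points.

4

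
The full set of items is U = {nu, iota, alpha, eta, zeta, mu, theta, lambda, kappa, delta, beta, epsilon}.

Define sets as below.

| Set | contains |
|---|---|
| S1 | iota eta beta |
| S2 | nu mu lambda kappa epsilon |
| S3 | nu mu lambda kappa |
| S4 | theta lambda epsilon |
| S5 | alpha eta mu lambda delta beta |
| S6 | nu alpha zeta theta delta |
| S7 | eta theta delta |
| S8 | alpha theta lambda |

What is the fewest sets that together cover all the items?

S1, S2, and S6 cover everything between them: the union {nu, iota, alpha, eta, zeta, mu, theta, lambda, kappa, delta, beta, epsilon} is all of U.
Only S1 contains iota, so S1 is forced; the remaining 9 items need at least 2 more sets (each remaining set adds at most 5) — so at least 3 sets are needed, and 3 is optimal.

3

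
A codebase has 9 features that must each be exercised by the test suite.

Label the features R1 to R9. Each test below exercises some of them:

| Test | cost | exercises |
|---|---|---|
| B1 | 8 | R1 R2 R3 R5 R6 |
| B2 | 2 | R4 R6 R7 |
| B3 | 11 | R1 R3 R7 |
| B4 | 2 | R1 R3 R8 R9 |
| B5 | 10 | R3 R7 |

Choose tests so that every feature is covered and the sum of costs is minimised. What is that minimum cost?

B1, B2, B4 together cover every feature (B1 ∪ B2 ∪ B4 = {R1, R2, R3, R4, R5, R6, R7, R8, R9}); total cost 8 + 2 + 2 = 12.
No covering selection has total cost below 12.

12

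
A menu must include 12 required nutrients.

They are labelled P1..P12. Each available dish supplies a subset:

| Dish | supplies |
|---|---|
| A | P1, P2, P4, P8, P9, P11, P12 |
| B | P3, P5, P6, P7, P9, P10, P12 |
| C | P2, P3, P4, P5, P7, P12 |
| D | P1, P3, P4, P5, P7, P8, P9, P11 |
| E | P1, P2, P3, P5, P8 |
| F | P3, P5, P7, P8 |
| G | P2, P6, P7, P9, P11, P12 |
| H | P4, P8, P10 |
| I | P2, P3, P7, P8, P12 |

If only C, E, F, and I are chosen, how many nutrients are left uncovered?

Union of C, E, F, I = {P1, P2, P3, P4, P5, P7, P8, P12}.
Not covered: P6, P9, P10, P11 — 4 nutrients.

4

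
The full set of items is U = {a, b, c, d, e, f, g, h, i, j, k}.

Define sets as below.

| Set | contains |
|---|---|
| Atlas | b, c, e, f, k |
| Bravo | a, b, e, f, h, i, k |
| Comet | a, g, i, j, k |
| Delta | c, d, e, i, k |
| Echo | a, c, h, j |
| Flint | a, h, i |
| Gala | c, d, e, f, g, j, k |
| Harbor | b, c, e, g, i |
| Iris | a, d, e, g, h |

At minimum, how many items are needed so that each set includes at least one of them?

2

The 2 items {a, c} hit every set.
The sets Atlas, Flint are pairwise disjoint, so any hitting set needs a separate item for each — at least 2. Hence 2 is optimal.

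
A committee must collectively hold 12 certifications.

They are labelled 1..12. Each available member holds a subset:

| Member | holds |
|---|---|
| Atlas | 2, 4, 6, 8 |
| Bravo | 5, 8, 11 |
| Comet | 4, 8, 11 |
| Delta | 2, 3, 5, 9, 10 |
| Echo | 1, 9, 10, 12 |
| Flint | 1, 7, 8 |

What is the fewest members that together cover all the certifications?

5

Atlas and Bravo and Delta and Echo and Flint together: Atlas ∪ Bravo ∪ Delta ∪ Echo ∪ Flint = {1, 2, 3, 4, 5, 6, 7, 8, 9, 10, 11, 12} — every certification is covered.
No 4 of the 6 members cover everything (all 15 combinations miss at least one certification), so 5 is optimal.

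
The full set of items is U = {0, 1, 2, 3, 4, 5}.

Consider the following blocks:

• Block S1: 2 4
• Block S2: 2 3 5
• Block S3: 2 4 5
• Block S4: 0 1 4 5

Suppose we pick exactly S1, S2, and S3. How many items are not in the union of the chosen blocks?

Union of S1, S2, S3 = {2, 3, 4, 5}.
Not covered: 0, 1 — 2 items.

2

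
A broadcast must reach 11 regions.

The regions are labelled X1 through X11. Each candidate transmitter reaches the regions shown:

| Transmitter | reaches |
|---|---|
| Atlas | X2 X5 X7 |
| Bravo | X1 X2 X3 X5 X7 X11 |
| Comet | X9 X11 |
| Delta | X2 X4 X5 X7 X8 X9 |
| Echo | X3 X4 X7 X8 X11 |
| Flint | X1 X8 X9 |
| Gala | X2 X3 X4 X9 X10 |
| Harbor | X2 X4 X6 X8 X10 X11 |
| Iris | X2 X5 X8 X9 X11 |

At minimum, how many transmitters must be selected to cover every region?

Take {Bravo, Delta, Harbor}. Their union is {X1, X2, X3, X4, X5, X6, X7, X8, X9, X10, X11}, which is all 11 regions.
Only Harbor contains X6, so Harbor is forced; the remaining 5 regions need at least 2 more transmitters (each remaining transmitter adds at most 4) — so at least 3 transmitters are needed, and 3 is optimal.

3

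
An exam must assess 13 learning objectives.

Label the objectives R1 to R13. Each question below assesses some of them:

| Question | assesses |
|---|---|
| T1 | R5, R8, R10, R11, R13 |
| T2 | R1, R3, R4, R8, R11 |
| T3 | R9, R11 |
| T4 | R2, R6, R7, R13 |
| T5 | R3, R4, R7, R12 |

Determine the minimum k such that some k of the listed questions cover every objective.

5

T1 and T2 and T3 and T4 and T5 together: T1 ∪ T2 ∪ T3 ∪ T4 ∪ T5 = {R1, R2, R3, R4, R5, R6, R7, R8, R9, R10, R11, R12, R13} — every objective is covered.
No 4 of the 5 questions cover everything (all 5 combinations miss at least one objective), so 5 is optimal.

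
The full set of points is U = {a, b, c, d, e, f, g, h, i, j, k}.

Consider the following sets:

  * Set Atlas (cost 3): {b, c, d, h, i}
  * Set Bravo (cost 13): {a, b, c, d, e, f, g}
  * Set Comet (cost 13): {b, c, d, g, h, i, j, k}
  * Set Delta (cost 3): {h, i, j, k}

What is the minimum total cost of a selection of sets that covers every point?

16

Bravo, Delta together cover every point (Bravo ∪ Delta = {a, b, c, d, e, f, g, h, i, j, k}); total cost 13 + 3 = 16.
The greedy pick Atlas, Delta, Bravo costs 19; no covering selection beats 16.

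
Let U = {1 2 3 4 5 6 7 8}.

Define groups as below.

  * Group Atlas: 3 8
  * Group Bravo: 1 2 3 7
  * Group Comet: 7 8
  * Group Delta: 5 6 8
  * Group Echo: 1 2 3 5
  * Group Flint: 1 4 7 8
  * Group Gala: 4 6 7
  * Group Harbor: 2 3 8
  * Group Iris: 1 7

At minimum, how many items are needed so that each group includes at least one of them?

3

H = {1, 6, 8} meets every group (each contains at least one member of H), and |H| = 3.
No choice of 2 items meets every group, so 3 is the minimum.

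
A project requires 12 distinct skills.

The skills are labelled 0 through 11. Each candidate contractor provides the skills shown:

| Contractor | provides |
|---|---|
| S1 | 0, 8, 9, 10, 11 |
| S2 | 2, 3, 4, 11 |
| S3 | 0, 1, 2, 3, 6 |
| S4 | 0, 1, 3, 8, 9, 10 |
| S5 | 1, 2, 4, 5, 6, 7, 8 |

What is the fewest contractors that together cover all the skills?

3

Take {S1, S4, S5}. Their union is {0, 1, 2, 3, 4, 5, 6, 7, 8, 9, 10, 11}, which is all 12 skills.
Only S5 contains 5, so S5 is forced; the remaining 5 skills need at least 2 more contractors (each remaining contractor adds at most 4) — so at least 3 contractors are needed, and 3 is optimal.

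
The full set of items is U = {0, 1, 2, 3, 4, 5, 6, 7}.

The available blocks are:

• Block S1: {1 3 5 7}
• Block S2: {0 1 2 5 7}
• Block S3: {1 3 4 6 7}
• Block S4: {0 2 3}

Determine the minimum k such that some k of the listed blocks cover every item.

S2 and S3 cover everything between them: the union {0, 1, 2, 3, 4, 5, 6, 7} is all of U.
No single block has all 8 items (the largest, S2, has 5), so 2 is optimal.

2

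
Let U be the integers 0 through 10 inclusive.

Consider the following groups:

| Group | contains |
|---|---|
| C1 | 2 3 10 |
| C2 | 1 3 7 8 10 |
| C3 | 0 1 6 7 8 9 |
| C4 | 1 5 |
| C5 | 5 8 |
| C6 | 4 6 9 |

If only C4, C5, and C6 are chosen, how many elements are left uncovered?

Union of C4, C5, C6 = {1, 4, 5, 6, 8, 9}.
Not covered: 0, 2, 3, 7, 10 — 5 elements.

5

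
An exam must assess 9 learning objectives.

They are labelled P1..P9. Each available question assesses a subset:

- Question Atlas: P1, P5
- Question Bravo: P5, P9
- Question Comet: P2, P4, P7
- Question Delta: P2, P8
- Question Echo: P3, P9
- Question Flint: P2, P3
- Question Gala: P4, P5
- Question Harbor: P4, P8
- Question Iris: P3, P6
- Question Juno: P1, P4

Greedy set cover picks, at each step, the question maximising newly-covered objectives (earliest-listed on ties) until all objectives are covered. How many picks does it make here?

Greedy: pick Comet (covers 3 new) → pick Atlas (covers 2 new) → pick Echo (covers 2 new) → pick Delta (covers 1 new) → pick Iris (covers 1 new). Total picks: 5.

5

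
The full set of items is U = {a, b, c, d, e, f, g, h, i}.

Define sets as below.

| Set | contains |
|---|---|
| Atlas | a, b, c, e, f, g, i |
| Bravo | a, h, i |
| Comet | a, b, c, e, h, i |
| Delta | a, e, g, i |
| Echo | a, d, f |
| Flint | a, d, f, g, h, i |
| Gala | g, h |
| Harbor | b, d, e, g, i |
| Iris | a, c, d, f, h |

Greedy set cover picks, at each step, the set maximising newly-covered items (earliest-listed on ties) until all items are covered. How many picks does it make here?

Greedy: pick Atlas (covers 7 new) → pick Flint (covers 2 new). Total picks: 2.

2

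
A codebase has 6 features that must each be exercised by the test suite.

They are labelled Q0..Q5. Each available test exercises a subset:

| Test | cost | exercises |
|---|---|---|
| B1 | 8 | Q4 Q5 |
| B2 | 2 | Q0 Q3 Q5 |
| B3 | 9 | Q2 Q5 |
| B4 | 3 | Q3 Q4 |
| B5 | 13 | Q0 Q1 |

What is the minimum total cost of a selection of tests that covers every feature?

25

B3, B4, B5 together cover every feature (B3 ∪ B4 ∪ B5 = {Q0, Q1, Q2, Q3, Q4, Q5}); total cost 9 + 3 + 13 = 25.
The greedy pick B2, B4, B3, B5 costs 27; no covering selection beats 25.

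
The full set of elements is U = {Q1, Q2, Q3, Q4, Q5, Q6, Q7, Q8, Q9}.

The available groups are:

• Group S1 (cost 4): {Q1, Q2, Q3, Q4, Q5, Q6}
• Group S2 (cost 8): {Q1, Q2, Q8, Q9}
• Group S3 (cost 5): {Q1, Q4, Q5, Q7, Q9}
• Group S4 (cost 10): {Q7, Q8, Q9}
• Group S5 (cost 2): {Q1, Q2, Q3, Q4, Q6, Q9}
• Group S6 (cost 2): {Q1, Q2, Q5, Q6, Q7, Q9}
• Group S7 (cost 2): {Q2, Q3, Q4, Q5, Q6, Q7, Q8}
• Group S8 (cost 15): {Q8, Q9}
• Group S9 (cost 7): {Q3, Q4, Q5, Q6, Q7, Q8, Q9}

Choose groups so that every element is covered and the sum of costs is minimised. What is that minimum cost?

4

S6, S7 together cover every element (S6 ∪ S7 = {Q1, Q2, Q3, Q4, Q5, Q6, Q7, Q8, Q9}); total cost 2 + 2 = 4.
No covering selection has total cost below 4.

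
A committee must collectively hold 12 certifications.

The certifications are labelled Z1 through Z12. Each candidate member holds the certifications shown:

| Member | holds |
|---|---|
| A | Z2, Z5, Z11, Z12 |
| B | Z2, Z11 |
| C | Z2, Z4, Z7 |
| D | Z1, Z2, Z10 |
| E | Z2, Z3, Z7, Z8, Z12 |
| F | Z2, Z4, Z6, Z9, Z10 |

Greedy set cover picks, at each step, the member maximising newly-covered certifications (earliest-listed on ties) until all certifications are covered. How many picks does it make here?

4

Greedy: pick E (covers 5 new) → pick F (covers 4 new) → pick A (covers 2 new) → pick D (covers 1 new). Total picks: 4.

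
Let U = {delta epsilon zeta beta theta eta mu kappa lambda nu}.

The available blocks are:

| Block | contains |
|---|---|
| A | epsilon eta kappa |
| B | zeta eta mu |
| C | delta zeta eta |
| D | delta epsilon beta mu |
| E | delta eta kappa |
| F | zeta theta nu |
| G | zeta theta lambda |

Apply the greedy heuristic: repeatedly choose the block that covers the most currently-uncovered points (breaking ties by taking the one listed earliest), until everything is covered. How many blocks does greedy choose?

Greedy: pick D (covers 4 new) → pick F (covers 3 new) → pick A (covers 2 new) → pick G (covers 1 new). Total picks: 4.

4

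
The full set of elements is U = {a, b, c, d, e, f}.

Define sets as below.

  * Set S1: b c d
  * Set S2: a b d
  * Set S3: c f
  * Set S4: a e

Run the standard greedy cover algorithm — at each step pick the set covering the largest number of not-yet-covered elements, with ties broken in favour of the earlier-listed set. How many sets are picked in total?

3

Greedy: pick S1 (covers 3 new) → pick S4 (covers 2 new) → pick S3 (covers 1 new). Total picks: 3.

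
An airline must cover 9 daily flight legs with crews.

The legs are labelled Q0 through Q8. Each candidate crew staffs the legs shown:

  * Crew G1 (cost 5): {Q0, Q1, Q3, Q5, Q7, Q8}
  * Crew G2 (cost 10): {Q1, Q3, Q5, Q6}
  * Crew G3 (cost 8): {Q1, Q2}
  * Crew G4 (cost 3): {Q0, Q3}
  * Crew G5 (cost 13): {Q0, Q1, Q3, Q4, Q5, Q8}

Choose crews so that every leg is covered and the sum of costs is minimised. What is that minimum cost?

36

G1, G2, G3, G5 together cover every leg (G1 ∪ G2 ∪ G3 ∪ G5 = {Q0, Q1, Q2, Q3, Q4, Q5, Q6, Q7, Q8}); total cost 5 + 10 + 8 + 13 = 36.
No covering selection has total cost below 36.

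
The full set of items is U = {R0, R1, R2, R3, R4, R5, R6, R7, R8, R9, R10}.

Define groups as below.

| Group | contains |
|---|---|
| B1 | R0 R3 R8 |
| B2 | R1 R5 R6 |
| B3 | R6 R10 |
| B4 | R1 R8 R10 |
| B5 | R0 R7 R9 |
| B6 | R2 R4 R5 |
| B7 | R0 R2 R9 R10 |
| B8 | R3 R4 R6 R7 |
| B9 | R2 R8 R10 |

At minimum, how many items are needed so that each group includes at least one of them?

4

H = {R0, R2, R6, R10} meets every group (each contains at least one member of H), and |H| = 4.
No choice of 3 items meets every group, so 4 is the minimum.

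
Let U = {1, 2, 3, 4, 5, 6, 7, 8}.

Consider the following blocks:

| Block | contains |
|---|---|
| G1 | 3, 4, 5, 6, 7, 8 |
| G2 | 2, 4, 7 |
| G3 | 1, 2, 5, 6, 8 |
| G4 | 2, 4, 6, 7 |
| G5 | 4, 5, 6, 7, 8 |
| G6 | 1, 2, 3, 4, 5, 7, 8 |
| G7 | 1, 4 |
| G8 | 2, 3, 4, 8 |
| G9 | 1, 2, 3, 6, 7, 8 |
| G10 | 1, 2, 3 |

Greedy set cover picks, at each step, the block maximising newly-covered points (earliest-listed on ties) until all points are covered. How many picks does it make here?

Greedy: pick G6 (covers 7 new) → pick G1 (covers 1 new). Total picks: 2.

2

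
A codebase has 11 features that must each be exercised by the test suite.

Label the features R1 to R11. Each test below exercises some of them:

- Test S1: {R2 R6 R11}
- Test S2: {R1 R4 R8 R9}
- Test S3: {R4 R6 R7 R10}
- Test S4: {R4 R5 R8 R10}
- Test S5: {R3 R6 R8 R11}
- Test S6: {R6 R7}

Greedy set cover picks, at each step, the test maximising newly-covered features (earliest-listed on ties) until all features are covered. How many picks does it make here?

Greedy: pick S2 (covers 4 new) → pick S1 (covers 3 new) → pick S3 (covers 2 new) → pick S4 (covers 1 new) → pick S5 (covers 1 new). Total picks: 5.

5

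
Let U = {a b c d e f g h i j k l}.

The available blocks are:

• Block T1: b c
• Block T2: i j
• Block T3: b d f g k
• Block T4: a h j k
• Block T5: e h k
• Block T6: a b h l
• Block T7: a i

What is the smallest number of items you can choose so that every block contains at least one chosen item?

3

Take T = {b, i, k}. Each listed block contains at least one of these, so T is a hitting set of size 3.
The blocks T1, T2, T5 are pairwise disjoint, so any hitting set needs a separate item for each — at least 3. Hence 3 is optimal.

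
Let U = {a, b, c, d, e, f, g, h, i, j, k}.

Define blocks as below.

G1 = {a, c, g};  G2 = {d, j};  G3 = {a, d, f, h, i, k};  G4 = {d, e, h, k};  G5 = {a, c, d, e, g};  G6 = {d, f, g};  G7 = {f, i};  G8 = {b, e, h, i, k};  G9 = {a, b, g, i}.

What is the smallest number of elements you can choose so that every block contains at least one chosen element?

Take T = {d, g, i}. Each listed block contains at least one of these, so T is a hitting set of size 3.
The blocks G1, G2, G7 are pairwise disjoint, so any hitting set needs a separate element for each — at least 3. Hence 3 is optimal.

3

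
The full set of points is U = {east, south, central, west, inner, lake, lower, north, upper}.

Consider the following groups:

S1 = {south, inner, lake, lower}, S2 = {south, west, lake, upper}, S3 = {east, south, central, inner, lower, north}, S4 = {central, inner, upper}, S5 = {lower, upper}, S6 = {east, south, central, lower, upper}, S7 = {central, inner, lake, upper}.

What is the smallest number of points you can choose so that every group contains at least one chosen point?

H = {lower, upper} meets every group (each contains at least one member of H), and |H| = 2.
No single point lies in every group, so at least 2 are needed and 2 is optimal.

2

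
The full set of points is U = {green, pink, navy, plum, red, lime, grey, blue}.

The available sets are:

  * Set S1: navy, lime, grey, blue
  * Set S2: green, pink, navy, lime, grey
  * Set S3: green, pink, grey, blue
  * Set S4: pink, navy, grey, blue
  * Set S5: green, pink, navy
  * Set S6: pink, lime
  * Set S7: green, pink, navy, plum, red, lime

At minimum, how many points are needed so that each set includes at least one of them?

The 2 points {pink, blue} hit every set.
No single point lies in every set, so at least 2 are needed and 2 is optimal.

2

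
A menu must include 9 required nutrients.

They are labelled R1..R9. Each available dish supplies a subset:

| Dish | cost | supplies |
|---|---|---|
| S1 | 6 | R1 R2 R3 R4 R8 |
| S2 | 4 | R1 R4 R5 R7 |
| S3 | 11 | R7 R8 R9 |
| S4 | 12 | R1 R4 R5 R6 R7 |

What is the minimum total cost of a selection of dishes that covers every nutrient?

29

S1, S3, S4 together cover every nutrient (S1 ∪ S3 ∪ S4 = {R1, R2, R3, R4, R5, R6, R7, R8, R9}); total cost 6 + 11 + 12 = 29.
The greedy pick S2, S1, S3, S4 costs 33; no covering selection beats 29.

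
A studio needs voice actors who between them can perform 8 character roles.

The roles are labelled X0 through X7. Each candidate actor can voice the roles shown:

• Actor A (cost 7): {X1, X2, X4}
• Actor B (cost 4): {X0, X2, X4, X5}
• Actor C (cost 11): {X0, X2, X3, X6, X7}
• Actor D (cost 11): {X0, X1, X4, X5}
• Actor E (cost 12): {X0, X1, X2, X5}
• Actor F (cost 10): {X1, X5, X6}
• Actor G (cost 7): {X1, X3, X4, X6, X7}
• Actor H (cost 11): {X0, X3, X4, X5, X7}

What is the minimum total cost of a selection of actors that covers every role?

11

B, G together cover every role (B ∪ G = {X0, X1, X2, X3, X4, X5, X6, X7}); total cost 4 + 7 = 11.
No covering selection has total cost below 11.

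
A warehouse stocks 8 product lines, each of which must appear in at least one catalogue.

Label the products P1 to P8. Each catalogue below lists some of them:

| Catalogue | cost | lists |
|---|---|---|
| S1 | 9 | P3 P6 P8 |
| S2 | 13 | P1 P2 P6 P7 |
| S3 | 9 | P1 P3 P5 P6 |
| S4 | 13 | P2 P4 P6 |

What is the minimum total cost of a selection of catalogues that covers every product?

44

S1, S2, S3, S4 together cover every product (S1 ∪ S2 ∪ S3 ∪ S4 = {P1, P2, P3, P4, P5, P6, P7, P8}); total cost 9 + 13 + 9 + 13 = 44.
No covering selection has total cost below 44.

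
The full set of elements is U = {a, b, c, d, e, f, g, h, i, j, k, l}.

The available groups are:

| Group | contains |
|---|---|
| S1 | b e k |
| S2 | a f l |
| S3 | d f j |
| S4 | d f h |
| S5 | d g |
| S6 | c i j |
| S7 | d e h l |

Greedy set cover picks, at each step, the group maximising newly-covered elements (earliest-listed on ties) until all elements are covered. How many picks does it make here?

Greedy: pick S7 (covers 4 new) → pick S6 (covers 3 new) → pick S1 (covers 2 new) → pick S2 (covers 2 new) → pick S5 (covers 1 new). Total picks: 5.

5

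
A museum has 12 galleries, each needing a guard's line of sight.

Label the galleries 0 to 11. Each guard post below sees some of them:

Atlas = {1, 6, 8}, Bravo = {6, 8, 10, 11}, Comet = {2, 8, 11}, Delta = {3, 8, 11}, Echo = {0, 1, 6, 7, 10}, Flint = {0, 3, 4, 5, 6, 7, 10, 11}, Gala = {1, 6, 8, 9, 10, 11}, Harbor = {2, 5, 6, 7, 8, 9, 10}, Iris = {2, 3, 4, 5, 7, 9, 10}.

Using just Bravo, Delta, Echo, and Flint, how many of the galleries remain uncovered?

2

Union of Bravo, Delta, Echo, Flint = {0, 1, 3, 4, 5, 6, 7, 8, 10, 11}.
Not covered: 2, 9 — 2 galleries.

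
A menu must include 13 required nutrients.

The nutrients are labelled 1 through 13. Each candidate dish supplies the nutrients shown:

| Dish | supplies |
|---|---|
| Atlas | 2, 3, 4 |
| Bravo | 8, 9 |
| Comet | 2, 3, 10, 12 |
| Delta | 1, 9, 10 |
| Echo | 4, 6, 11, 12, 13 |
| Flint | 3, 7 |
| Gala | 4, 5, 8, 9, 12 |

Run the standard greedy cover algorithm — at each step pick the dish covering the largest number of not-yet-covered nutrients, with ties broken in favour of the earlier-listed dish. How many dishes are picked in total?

Greedy: pick Echo (covers 5 new) → pick Comet (covers 3 new) → pick Gala (covers 3 new) → pick Delta (covers 1 new) → pick Flint (covers 1 new). Total picks: 5.

5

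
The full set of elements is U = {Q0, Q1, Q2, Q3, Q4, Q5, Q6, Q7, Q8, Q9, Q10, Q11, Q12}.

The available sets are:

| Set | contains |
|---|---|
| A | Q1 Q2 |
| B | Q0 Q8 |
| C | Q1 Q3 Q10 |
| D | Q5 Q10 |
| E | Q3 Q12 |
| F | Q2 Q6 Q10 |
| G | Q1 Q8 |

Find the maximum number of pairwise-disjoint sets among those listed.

A, B, D, E are pairwise disjoint (A={Q1,Q2}; B={Q0,Q8}; D={Q5,Q10}; E={Q3,Q12}).
Every remaining set overlaps one of these, and no 5 of the listed sets are pairwise disjoint, so 4 is the maximum.

4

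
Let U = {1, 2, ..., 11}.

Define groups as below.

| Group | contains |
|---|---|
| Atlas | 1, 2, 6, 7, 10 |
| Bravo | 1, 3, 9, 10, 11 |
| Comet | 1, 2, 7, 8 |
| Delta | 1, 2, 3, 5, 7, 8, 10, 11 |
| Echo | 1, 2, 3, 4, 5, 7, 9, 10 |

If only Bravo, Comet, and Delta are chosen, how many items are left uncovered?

2

Union of Bravo, Comet, Delta = {1, 2, 3, 5, 7, 8, 9, 10, 11}.
Not covered: 4, 6 — 2 items.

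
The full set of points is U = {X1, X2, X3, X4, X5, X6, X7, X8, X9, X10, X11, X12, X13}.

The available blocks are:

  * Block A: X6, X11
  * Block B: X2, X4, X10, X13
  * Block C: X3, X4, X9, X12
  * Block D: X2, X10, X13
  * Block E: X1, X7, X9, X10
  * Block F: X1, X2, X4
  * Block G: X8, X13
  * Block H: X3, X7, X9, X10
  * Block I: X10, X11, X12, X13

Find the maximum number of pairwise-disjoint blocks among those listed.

4

A, F, G, H are pairwise disjoint (A={X6,X11}; F={X1,X2,X4}; G={X8,X13}; H={X3,X7,X9,X10}).
Every remaining block overlaps one of these, and no 5 of the listed blocks are pairwise disjoint, so 4 is the maximum.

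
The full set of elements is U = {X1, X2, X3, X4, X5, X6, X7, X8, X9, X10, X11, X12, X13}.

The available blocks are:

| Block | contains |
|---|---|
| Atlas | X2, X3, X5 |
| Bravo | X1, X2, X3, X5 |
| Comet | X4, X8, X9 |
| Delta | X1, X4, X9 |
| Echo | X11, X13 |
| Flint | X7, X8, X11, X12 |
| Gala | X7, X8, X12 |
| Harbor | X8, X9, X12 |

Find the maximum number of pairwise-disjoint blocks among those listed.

4

Atlas, Delta, Echo, Gala are pairwise disjoint (Atlas={X2,X3,X5}; Delta={X1,X4,X9}; Echo={X11,X13}; Gala={X7,X8,X12}).
Every remaining block overlaps one of these, and no 5 of the listed blocks are pairwise disjoint, so 4 is the maximum.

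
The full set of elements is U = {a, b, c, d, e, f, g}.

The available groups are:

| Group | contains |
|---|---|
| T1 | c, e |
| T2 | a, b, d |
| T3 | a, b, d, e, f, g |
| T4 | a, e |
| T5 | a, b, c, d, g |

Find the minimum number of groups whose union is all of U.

Take {T1, T3}. Their union is {a, b, c, d, e, f, g}, which is all 7 elements.
No single group has all 7 elements (the largest, T3, has 6), so 2 is optimal.

2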